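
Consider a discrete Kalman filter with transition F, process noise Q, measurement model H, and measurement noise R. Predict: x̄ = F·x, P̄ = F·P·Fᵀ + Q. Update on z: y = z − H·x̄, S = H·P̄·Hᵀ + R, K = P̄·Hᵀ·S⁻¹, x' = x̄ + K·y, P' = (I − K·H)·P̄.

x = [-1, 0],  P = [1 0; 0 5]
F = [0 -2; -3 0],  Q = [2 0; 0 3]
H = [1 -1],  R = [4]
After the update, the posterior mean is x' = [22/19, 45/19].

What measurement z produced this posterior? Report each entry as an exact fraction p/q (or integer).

x̄ = F·x = [0, 3]
P̄ = F·P·Fᵀ + Q = [22 0; 0 12]
S = H·P̄·Hᵀ + R = [38]
K = P̄·Hᵀ·S⁻¹ = [11/19; -6/19]
x' − x̄ = [22/19, -12/19] = K·y
y = (KᵀK)⁻¹·Kᵀ·(x' − x̄) = [2]
z = y + H·x̄ = [2] + [-3] = [-1]

z = [-1]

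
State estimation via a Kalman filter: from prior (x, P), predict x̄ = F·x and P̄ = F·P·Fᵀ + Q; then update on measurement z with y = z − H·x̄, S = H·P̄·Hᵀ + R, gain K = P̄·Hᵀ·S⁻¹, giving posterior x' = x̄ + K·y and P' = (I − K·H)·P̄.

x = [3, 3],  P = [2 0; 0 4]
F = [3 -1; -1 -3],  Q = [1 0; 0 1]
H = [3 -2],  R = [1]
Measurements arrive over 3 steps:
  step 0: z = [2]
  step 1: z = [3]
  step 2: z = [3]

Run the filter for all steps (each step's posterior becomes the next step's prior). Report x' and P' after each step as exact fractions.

step 0: x̄ = F·x = [6, -12]
step 0: P̄ = F·P·Fᵀ + Q = [23 6; 6 39]
step 0: y = z − H·x̄ = [-40]
step 0: S = H·P̄·Hᵀ + R = [292]
step 0: K = P̄·Hᵀ·S⁻¹ = [57/292; -15/73]
step 0: x' = x̄ + K·y = [-132/73, -276/73]
step 0: P' = (I − K·H)·P̄ = [3467/292 1293/73; 1293/73 1947/73]
step 1: x̄ = F·x = [-120/73, 960/73]
step 1: P̄ = F·P·Fᵀ + Q = [8251/292 -28413/292; -28413/292 104883/292]
step 1: y = z − H·x̄ = [2499/73]
step 1: S = H·P̄·Hᵀ + R = [835039/292]
step 1: K = P̄·Hᵀ·S⁻¹ = [81579/835039; -295005/835039]
step 1: x' = x̄ + K·y = [1420017/835039, 882465/835039]
step 1: P' = (I − K·H)·P̄ = [804019/835039 1165239/835039; 1165239/835039 1895361/835039]
step 2: x̄ = F·x = [3377586/835039, -4067412/835039]
step 2: P̄ = F·P·Fᵀ + Q = [2975137/835039 -6047886/835039; -6047886/835039 25688741/835039]
step 2: y = z − H·x̄ = [-15762465/835039]
step 2: S = H·P̄·Hᵀ + R = [202940868/835039]
step 2: K = P̄·Hᵀ·S⁻¹ = [7007061/67646956; -1336945/3902709]
step 2: x' = x̄ + K·y = [141352509/67646956, 2075601/1300903]
step 2: P' = (I − K·H)·P̄ = [64622431/67646956 1796733/1300903; 1796733/1300903 8753771/3902709]

step 0: x' = [-132/73, -276/73], P' = [3467/292 1293/73; 1293/73 1947/73]
step 1: x' = [1420017/835039, 882465/835039], P' = [804019/835039 1165239/835039; 1165239/835039 1895361/835039]
step 2: x' = [141352509/67646956, 2075601/1300903], P' = [64622431/67646956 1796733/1300903; 1796733/1300903 8753771/3902709]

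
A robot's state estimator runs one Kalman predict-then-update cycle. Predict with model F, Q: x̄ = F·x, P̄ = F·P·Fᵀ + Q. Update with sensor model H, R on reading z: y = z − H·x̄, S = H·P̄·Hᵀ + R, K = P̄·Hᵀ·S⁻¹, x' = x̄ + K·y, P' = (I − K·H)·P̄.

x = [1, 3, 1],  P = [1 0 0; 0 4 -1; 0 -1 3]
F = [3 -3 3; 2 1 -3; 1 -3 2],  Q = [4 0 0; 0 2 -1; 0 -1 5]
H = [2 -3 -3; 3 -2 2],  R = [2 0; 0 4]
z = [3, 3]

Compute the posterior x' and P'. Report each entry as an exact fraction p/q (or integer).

x' = [50915/24969, 8009/8323, -758/1189]
P' = [406100/74907 142444/24969 -51760/24969; 142444/24969 52460/8323 -2818/1189; -51760/24969 -2818/1189 9070/8323]

x̄ = F·x = [-3, 2, -6]
P̄ = F·P·Fᵀ + Q = [94 -45 72; -45 43 -40; 72 -40 66]
y = z − H·x̄ = [-3, 28]
S = H·P̄·Hᵀ + R = [315 651; 651 3010]
K = P̄·Hᵀ·S⁻¹ = [-1978/74907 4423/24969; -4859/24969 -482/8323; -544/3567 1458/8323]
x' = x̄ + K·y = [50915/24969, 8009/8323, -758/1189]
P' = (I − K·H)·P̄ = [406100/74907 142444/24969 -51760/24969; 142444/24969 52460/8323 -2818/1189; -51760/24969 -2818/1189 9070/8323]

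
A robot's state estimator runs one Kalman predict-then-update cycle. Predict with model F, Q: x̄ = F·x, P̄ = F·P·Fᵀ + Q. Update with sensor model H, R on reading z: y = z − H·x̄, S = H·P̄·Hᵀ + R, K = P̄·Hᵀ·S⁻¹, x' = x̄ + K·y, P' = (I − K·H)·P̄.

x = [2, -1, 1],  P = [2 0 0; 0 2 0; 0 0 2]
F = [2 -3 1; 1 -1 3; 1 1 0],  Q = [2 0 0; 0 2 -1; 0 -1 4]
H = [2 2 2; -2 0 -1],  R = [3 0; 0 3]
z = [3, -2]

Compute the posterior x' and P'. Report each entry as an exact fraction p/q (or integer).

x̄ = F·x = [8, 6, 1]
P̄ = F·P·Fᵀ + Q = [30 16 -2; 16 24 -1; -2 -1 8]
y = z − H·x̄ = [-27, 15]
S = H·P̄·Hᵀ + R = [355 -186; -186 123]
K = P̄·Hᵀ·S⁻¹ = [12/3023 -4222/9069; 1276/3023 3503/9069; 162/3023 440/9069]
x' = x̄ + K·y = [2750/3023, 1201/3023, 849/3023]
P' = (I − K·H)·P̄ = [24026/9069 11414/9069 -35386/9069; 11414/9069 27665/9069 -33337/9069; -35386/9069 -33337/9069 69452/9069]

x' = [2750/3023, 1201/3023, 849/3023]
P' = [24026/9069 11414/9069 -35386/9069; 11414/9069 27665/9069 -33337/9069; -35386/9069 -33337/9069 69452/9069]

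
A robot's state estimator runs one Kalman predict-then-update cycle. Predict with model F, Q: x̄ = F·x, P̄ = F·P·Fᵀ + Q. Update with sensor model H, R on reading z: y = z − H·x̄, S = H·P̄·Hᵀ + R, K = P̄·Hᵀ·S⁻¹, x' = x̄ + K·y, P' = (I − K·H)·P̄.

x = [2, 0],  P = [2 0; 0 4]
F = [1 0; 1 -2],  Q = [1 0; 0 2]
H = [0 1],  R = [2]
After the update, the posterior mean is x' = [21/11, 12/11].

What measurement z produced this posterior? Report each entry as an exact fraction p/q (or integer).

z = [1]

x̄ = F·x = [2, 2]
P̄ = F·P·Fᵀ + Q = [3 2; 2 20]
S = H·P̄·Hᵀ + R = [22]
K = P̄·Hᵀ·S⁻¹ = [1/11; 10/11]
x' − x̄ = [-1/11, -10/11] = K·y
y = (KᵀK)⁻¹·Kᵀ·(x' − x̄) = [-1]
z = y + H·x̄ = [-1] + [2] = [1]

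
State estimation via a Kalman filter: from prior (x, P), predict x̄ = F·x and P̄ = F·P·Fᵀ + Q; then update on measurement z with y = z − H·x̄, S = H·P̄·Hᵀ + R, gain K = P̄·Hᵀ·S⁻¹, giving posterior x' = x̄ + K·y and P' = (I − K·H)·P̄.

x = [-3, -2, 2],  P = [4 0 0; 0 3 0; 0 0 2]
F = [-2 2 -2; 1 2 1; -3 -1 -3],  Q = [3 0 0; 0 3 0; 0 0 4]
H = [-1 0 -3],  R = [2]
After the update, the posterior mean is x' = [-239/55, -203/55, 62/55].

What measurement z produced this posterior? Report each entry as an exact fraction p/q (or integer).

z = [1]

x̄ = F·x = [-2, -5, 5]
P̄ = F·P·Fᵀ + Q = [39 0 30; 0 21 -24; 30 -24 61]
S = H·P̄·Hᵀ + R = [770]
K = P̄·Hᵀ·S⁻¹ = [-129/770; 36/385; -213/770]
x' − x̄ = [-129/55, 72/55, -213/55] = K·y
y = (KᵀK)⁻¹·Kᵀ·(x' − x̄) = [14]
z = y + H·x̄ = [14] + [-13] = [1]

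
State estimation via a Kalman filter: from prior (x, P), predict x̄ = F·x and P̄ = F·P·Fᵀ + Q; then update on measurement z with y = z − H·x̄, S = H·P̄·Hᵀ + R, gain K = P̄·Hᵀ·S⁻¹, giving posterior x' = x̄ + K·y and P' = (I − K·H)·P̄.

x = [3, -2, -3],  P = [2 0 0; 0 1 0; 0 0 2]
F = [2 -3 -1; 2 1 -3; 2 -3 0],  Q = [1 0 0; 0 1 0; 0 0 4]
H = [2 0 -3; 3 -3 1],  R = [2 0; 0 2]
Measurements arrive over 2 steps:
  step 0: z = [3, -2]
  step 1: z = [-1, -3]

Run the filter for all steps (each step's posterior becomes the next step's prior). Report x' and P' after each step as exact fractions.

step 0: x̄ = F·x = [15, 13, 12]
step 0: P̄ = F·P·Fᵀ + Q = [20 11 17; 11 28 5; 17 5 21]
step 0: y = z − H·x̄ = [9, -20]
step 0: S = H·P̄·Hᵀ + R = [67 -83; -83 329]
step 0: K = P̄·Hᵀ·S⁻¹ = [33/15154 2035/15154; -1515/15154 -2501/15154; -2405/7577 706/7577]
step 0: x' = x̄ + K·y = [186907/15154, 233387/15154, 55159/7577]
step 0: P' = (I − K·H)·P̄ = [213903/15154 260073/15154 71290/7577; 260073/15154 319871/15154 87196/7577; 71290/7577 87196/7577 49130/7577]
step 1: x̄ = F·x = [-436665/15154, 276247/15154, -326347/15154]
step 1: P̄ = F·P·Fᵀ + Q = [1203021/15154 -595017/15154 851591/15154; -595017/15154 357957/15154 -430245/15154; 851591/15154 -430245/15154 674191/15154]
step 1: y = z − H·x̄ = [-120865/15154, 2419621/15154]
step 1: S = H·P̄·Hᵀ + R = [691019/15154 -1067687/15154; -1067687/15154 33154623/15154]
step 1: K = P̄·Hᵀ·S⁻¹ = [114645493/1436618642 274323787/1436618642; -11422539/1436618642 -142890309/1436618642; -190169735/718309321 91797158/718309321]
step 1: x' = x̄ + K·y = [745080144/718309321, 1732274740/718309321, 704837289/718309321]
step 1: P' = (I − K·H)·P̄ = [2110880695/1436618642 2371605993/1436618642 665411734/718309321; 2371605993/1436618642 2996428095/1436618642 794342844/718309321; 665411734/718309321 794342844/718309321 570387646/718309321]

step 0: x' = [186907/15154, 233387/15154, 55159/7577], P' = [213903/15154 260073/15154 71290/7577; 260073/15154 319871/15154 87196/7577; 71290/7577 87196/7577 49130/7577]
step 1: x' = [745080144/718309321, 1732274740/718309321, 704837289/718309321], P' = [2110880695/1436618642 2371605993/1436618642 665411734/718309321; 2371605993/1436618642 2996428095/1436618642 794342844/718309321; 665411734/718309321 794342844/718309321 570387646/718309321]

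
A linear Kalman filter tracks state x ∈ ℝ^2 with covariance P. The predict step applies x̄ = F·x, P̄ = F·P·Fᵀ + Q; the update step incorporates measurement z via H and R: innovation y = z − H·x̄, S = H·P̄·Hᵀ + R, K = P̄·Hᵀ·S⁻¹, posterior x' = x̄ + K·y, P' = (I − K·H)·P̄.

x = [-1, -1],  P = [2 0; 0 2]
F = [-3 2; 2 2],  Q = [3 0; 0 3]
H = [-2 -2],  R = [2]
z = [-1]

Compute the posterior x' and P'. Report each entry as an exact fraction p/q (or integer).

x' = [256/81, -73/27]
P' = [1099/81 -358/27; -358/27 121/9]

x̄ = F·x = [1, -4]
P̄ = F·P·Fᵀ + Q = [29 -4; -4 19]
y = z − H·x̄ = [-7]
S = H·P̄·Hᵀ + R = [162]
K = P̄·Hᵀ·S⁻¹ = [-25/81; -5/27]
x' = x̄ + K·y = [256/81, -73/27]
P' = (I − K·H)·P̄ = [1099/81 -358/27; -358/27 121/9]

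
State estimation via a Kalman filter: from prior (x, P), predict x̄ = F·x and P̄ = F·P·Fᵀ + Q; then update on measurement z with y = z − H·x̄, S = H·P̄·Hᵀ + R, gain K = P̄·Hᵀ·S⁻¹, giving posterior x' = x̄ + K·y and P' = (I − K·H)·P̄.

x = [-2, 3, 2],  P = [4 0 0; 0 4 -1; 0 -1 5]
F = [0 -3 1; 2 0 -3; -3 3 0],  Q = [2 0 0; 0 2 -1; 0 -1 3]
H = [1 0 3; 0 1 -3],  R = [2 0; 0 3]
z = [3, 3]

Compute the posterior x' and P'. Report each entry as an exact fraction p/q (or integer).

x' = [5/12, 119/36, 29/54]
P' = [5305/138 -1731/46 -293/23; -1731/46 5629/138 2686/207; -293/23 2686/207 2744/621]

x̄ = F·x = [-7, -10, 15]
P̄ = F·P·Fᵀ + Q = [49 -24 -39; -24 63 -16; -39 -16 75]
y = z − H·x̄ = [-35, 58]
S = H·P̄·Hᵀ + R = [492 -630; -630 837]
K = P̄·Hᵀ·S⁻¹ = [31/276 9/46; 179/276 257/414; 107/414 -58/621]
x' = x̄ + K·y = [5/12, 119/36, 29/54]
P' = (I − K·H)·P̄ = [5305/138 -1731/46 -293/23; -1731/46 5629/138 2686/207; -293/23 2686/207 2744/621]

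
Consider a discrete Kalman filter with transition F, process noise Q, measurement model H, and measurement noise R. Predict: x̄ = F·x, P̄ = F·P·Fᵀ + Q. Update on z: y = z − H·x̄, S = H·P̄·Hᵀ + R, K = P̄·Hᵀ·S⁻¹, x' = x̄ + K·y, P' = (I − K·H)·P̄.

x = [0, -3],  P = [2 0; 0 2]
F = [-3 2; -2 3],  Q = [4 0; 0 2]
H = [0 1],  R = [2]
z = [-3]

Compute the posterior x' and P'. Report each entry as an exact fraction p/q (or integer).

x̄ = F·x = [-6, -9]
P̄ = F·P·Fᵀ + Q = [30 24; 24 28]
y = z − H·x̄ = [6]
S = H·P̄·Hᵀ + R = [30]
K = P̄·Hᵀ·S⁻¹ = [4/5; 14/15]
x' = x̄ + K·y = [-6/5, -17/5]
P' = (I − K·H)·P̄ = [54/5 8/5; 8/5 28/15]

x' = [-6/5, -17/5]
P' = [54/5 8/5; 8/5 28/15]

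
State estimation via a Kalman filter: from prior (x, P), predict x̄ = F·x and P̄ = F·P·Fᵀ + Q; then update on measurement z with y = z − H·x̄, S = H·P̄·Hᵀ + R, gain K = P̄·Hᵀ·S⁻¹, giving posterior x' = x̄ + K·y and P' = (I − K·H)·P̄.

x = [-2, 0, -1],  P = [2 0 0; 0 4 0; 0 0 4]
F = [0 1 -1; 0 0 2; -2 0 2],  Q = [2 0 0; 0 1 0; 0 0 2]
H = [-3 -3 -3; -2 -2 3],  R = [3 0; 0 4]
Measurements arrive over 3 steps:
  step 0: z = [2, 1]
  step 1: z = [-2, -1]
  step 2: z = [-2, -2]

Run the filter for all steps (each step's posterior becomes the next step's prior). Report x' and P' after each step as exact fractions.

step 0: x' = [719/336, -89/32, -145/4368], P' = [901/168 -83/16 -23/168; -83/16 169/32 1/16; -23/168 1/16 457/2184]
step 1: x' = [-726846/34143503, 17728075/34143503, 3190051/34143503], P' = [56758122/34143503 -50376707/34143503 -1282998/34143503; -50376707/34143503 52716279/34143503 -970152/34143503; -1282998/34143503 -970152/34143503 6973392/34143503]
step 2: x' = [26758785474/49603092787, 11576468456/49603092787, -5638319078/49603092787], P' = [77209545730/49603092787 -68209080431/49603092787 -2335052558/49603092787; -68209080431/49603092787 71865747570/49603092787 -959087858/49603092787; -2335052558/49603092787 -959087858/49603092787 10066399948/49603092787]

step 0: x̄ = F·x = [1, -2, 2]
step 0: P̄ = F·P·Fᵀ + Q = [10 -8 -8; -8 17 16; -8 16 26]
step 0: y = z − H·x̄ = [5, -7]
step 0: S = H·P̄·Hᵀ + R = [480 -192; -192 186]
step 0: K = P̄·Hᵀ·S⁻¹ = [-13/336 -4/21; -5/32 0; -589/4368 53/273]
step 0: x' = x̄ + K·y = [719/336, -89/32, -145/4368]
step 0: P' = (I − K·H)·P̄ = [901/168 -83/16 -23/168; -83/16 169/32 1/16; -23/168 1/16 457/2184]
step 1: x̄ = F·x = [-24007/8736, -145/2184, -113/26]
step 1: P̄ = F·P·Fᵀ + Q = [64345/8736 -641/2184 255/26; -641/2184 1003/546 18/13; 255/26 18/13 330/13]
step 1: y = z − H·x̄ = [-68379/2912, 27997/4368]
step 1: S = H·P̄·Hᵀ + R = [1486467/2912 -306263/1456; -306263/1456 289633/2184]
step 1: K = P̄·Hᵀ·S⁻¹ = [-5098417/34143503 -4152956/34143503; -1369420/34143503 -1897400/34143503; -4720242/34143503 6356619/34143503]
step 1: x' = x̄ + K·y = [-726846/34143503, 17728075/34143503, 3190051/34143503]
step 1: P' = (I − K·H)·P̄ = [56758122/34143503 -50376707/34143503 -1282998/34143503; -50376707/34143503 52716279/34143503 -970152/34143503; -1282998/34143503 -970152/34143503 6973392/34143503]
step 2: x̄ = F·x = [14538024/34143503, 6380102/34143503, 7833794/34143503]
step 2: P̄ = F·P·Fᵀ + Q = [129916981/34143503 -15887088/34143503 82300330/34143503; -15887088/34143503 62037071/34143503 33025560/34143503; 82300330/34143503 33025560/34143503 333477046/34143503]
step 2: y = z − H·x̄ = [17968754/34143503, -49952136/34143503]
step 2: S = H·P̄·Hᵀ + R = [6621208827/34143503 -2386191828/34143503; -2386191828/34143503 2394676250/34143503]
step 2: K = P̄·Hᵀ·S⁻¹ = [-6665412741/49603092787 -6251522068/49603092787; -2697579281/49603092787 -2547649463/49603092787; -6772259532/49603092787 9196870169/49603092787]
step 2: x' = x̄ + K·y = [26758785474/49603092787, 11576468456/49603092787, -5638319078/49603092787]
step 2: P' = (I − K·H)·P̄ = [77209545730/49603092787 -68209080431/49603092787 -2335052558/49603092787; -68209080431/49603092787 71865747570/49603092787 -959087858/49603092787; -2335052558/49603092787 -959087858/49603092787 10066399948/49603092787]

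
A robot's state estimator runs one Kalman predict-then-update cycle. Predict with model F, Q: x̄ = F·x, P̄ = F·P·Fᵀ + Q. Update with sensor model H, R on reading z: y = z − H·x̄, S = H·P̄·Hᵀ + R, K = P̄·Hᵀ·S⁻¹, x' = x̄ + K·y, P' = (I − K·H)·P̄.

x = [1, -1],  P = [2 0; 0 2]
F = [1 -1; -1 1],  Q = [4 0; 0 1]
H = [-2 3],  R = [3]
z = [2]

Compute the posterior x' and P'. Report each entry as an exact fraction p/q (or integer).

x' = [-5/8, 5/32]
P' = [15/8 33/32; 33/32 111/128]

x̄ = F·x = [2, -2]
P̄ = F·P·Fᵀ + Q = [8 -4; -4 5]
y = z − H·x̄ = [12]
S = H·P̄·Hᵀ + R = [128]
K = P̄·Hᵀ·S⁻¹ = [-7/32; 23/128]
x' = x̄ + K·y = [-5/8, 5/32]
P' = (I − K·H)·P̄ = [15/8 33/32; 33/32 111/128]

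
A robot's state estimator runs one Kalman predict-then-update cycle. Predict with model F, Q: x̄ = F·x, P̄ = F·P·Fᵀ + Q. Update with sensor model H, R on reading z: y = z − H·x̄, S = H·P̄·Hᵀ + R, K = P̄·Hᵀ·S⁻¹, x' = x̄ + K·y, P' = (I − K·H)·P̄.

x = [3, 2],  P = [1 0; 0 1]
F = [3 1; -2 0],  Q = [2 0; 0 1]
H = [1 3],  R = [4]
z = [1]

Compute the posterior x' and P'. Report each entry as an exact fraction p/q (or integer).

x' = [227/25, -78/25]
P' = [264/25 -96/25; -96/25 44/25]

x̄ = F·x = [11, -6]
P̄ = F·P·Fᵀ + Q = [12 -6; -6 5]
y = z − H·x̄ = [8]
S = H·P̄·Hᵀ + R = [25]
K = P̄·Hᵀ·S⁻¹ = [-6/25; 9/25]
x' = x̄ + K·y = [227/25, -78/25]
P' = (I − K·H)·P̄ = [264/25 -96/25; -96/25 44/25]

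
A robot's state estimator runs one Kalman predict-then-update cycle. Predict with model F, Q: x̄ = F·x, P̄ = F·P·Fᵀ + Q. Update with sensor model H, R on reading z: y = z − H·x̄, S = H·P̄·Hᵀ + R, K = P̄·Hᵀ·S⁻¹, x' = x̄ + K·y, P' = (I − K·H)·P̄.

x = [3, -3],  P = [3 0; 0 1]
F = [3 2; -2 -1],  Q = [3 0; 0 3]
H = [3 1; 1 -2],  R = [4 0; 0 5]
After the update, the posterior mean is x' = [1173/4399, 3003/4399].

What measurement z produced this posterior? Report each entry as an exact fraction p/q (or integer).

x̄ = F·x = [3, -3]
P̄ = F·P·Fᵀ + Q = [34 -20; -20 16]
S = H·P̄·Hᵀ + R = [206 170; 170 183]
K = P̄·Hᵀ·S⁻¹ = [1213/4399 652/4399; 394/4399 -1616/4399]
x' − x̄ = [-12024/4399, 16200/4399] = K·y
y = (KᵀK)⁻¹·Kᵀ·(x' − x̄) = [-4, -11]
z = y + H·x̄ = [-4, -11] + [6, 9] = [2, -2]

z = [2, -2]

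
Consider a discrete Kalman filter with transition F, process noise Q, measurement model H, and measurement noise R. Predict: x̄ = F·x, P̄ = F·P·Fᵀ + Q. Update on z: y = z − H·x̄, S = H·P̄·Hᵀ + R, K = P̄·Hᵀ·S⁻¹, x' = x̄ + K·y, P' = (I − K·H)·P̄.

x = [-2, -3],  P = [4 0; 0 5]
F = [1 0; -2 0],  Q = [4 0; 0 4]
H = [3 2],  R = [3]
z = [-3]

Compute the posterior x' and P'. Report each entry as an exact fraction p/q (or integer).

x̄ = F·x = [-2, 4]
P̄ = F·P·Fᵀ + Q = [8 -8; -8 20]
y = z − H·x̄ = [-5]
S = H·P̄·Hᵀ + R = [59]
K = P̄·Hᵀ·S⁻¹ = [8/59; 16/59]
x' = x̄ + K·y = [-158/59, 156/59]
P' = (I − K·H)·P̄ = [408/59 -600/59; -600/59 924/59]

x' = [-158/59, 156/59]
P' = [408/59 -600/59; -600/59 924/59]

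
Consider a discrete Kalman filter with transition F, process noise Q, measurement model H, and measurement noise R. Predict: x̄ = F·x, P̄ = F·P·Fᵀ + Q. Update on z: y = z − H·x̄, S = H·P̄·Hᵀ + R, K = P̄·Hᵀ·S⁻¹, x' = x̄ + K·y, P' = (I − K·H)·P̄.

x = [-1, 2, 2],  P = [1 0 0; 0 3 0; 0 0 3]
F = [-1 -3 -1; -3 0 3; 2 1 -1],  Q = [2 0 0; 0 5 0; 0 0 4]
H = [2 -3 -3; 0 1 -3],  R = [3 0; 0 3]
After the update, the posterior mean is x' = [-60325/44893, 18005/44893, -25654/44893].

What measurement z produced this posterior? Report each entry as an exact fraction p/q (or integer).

z = [-2, 2]

x̄ = F·x = [-7, 9, -2]
P̄ = F·P·Fᵀ + Q = [33 -6 -8; -6 41 -15; -8 -15 14]
S = H·P̄·Hᵀ + R = [528 -51; -51 260]
K = P̄·Hᵀ·S⁻¹ = [9666/44893 5004/44893; -6338/44893 13606/44893; -6287/134679 -10253/44893]
x' − x̄ = [253926/44893, -386032/44893, 64132/44893] = K·y
y = (KᵀK)⁻¹·Kᵀ·(x' − x̄) = [33, -13]
z = y + H·x̄ = [33, -13] + [-35, 15] = [-2, 2]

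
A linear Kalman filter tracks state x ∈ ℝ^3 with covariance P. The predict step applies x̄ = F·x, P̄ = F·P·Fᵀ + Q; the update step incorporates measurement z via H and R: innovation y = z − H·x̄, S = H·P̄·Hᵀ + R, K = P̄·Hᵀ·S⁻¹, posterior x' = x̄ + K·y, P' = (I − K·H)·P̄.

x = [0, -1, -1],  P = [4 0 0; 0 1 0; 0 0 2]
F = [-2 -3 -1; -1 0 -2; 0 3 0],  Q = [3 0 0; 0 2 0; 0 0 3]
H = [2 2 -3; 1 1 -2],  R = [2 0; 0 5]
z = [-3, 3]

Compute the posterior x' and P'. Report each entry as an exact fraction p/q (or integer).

x' = [-2641/1163, -2562/1163, -2601/1163]
P' = [5331/1163 -370/1163 3048/1163; -370/1163 25862/3489 5252/1163; 3048/1163 5252/1163 5430/1163]

x̄ = F·x = [4, 2, -3]
P̄ = F·P·Fᵀ + Q = [30 12 -9; 12 14 0; -9 0 12]
y = z − H·x̄ = [-24, -9]
S = H·P̄·Hᵀ + R = [490 271; 271 157]
K = P̄·Hᵀ·S⁻¹ = [389/1163 -227/1163; 1118/3489 -1352/3489; 155/1163 -512/1163]
x' = x̄ + K·y = [-2641/1163, -2562/1163, -2601/1163]
P' = (I − K·H)·P̄ = [5331/1163 -370/1163 3048/1163; -370/1163 25862/3489 5252/1163; 3048/1163 5252/1163 5430/1163]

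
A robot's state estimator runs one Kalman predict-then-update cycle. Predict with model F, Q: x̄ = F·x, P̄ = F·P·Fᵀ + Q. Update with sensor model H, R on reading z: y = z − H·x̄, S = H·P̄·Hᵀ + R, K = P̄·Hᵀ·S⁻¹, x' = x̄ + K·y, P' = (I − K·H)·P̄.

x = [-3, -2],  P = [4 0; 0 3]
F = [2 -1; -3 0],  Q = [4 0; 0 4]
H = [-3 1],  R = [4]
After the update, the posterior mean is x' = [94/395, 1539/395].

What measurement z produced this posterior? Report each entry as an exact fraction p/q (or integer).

z = [3]

x̄ = F·x = [-4, 9]
P̄ = F·P·Fᵀ + Q = [23 -24; -24 40]
S = H·P̄·Hᵀ + R = [395]
K = P̄·Hᵀ·S⁻¹ = [-93/395; 112/395]
x' − x̄ = [1674/395, -2016/395] = K·y
y = (KᵀK)⁻¹·Kᵀ·(x' − x̄) = [-18]
z = y + H·x̄ = [-18] + [21] = [3]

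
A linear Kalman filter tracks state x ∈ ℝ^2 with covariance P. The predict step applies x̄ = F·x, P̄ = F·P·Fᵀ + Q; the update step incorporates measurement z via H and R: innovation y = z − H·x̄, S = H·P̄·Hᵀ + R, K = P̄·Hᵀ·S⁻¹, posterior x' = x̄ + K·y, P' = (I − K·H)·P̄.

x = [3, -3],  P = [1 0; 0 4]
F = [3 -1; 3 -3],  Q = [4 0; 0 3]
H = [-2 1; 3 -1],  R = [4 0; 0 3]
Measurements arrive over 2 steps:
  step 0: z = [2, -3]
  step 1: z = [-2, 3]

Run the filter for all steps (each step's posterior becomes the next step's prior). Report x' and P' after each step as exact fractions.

step 0: x̄ = F·x = [12, 18]
step 0: P̄ = F·P·Fᵀ + Q = [17 21; 21 48]
step 0: y = z − H·x̄ = [8, -21]
step 0: S = H·P̄·Hᵀ + R = [36 -45; -45 78]
step 0: K = P̄·Hᵀ·S⁻¹ = [112/261 55/87; 127/87 30/29]
step 0: x' = x̄ + K·y = [563/261, 692/87]
step 0: P' = (I − K·H)·P̄ = [943/261 778/87; 778/87 688/29]
step 1: x̄ = F·x = [-43/29, -1513/87]
step 1: P̄ = F·P·Fᵀ + Q = [191/29 -105/29; -105/29 2554/29]
step 1: y = z − H·x̄ = [1081/87, -865/87]
step 1: S = H·P̄·Hᵀ + R = [3854/29 -4225/29; -4225/29 4990/29]
step 1: K = P̄·Hᵀ·S⁻¹ = [28/89 179/445; 11523/9523 21406/47615]
step 1: x' = x̄ + K·y = [-140/89, -65002/9523]
step 1: P' = (I − K·H)·P̄ = [1097/445 2754/445; 2754/445 819816/47615]

step 0: x' = [563/261, 692/87], P' = [943/261 778/87; 778/87 688/29]
step 1: x' = [-140/89, -65002/9523], P' = [1097/445 2754/445; 2754/445 819816/47615]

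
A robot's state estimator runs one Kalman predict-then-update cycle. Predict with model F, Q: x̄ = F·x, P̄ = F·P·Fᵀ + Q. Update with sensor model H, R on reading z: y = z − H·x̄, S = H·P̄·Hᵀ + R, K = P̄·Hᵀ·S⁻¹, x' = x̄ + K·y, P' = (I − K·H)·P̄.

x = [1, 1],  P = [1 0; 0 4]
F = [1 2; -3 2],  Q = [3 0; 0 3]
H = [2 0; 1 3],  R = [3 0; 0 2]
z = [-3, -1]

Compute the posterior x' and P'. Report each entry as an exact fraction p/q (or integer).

x̄ = F·x = [3, -1]
P̄ = F·P·Fᵀ + Q = [20 13; 13 28]
y = z − H·x̄ = [-9, -1]
S = H·P̄·Hᵀ + R = [83 118; 118 352]
K = P̄·Hᵀ·S⁻¹ = [3559/7646 177/15292; -1147/7646 4983/15292]
x' = x̄ + K·y = [-18363/15292, 371/15292]
P' = (I − K·H)·P̄ = [10677/15292 -3441/15292; -3441/15292 4469/15292]

x' = [-18363/15292, 371/15292]
P' = [10677/15292 -3441/15292; -3441/15292 4469/15292]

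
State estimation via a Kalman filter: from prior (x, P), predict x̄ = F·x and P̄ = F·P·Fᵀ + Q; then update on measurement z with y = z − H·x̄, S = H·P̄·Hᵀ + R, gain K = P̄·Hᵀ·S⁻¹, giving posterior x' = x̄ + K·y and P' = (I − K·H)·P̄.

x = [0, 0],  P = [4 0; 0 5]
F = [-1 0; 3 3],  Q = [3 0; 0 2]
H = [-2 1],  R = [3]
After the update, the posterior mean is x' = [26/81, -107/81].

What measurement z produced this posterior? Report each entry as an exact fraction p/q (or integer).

z = [-2]

x̄ = F·x = [0, 0]
P̄ = F·P·Fᵀ + Q = [7 -12; -12 83]
S = H·P̄·Hᵀ + R = [162]
K = P̄·Hᵀ·S⁻¹ = [-13/81; 107/162]
x' − x̄ = [26/81, -107/81] = K·y
y = (KᵀK)⁻¹·Kᵀ·(x' − x̄) = [-2]
z = y + H·x̄ = [-2] + [0] = [-2]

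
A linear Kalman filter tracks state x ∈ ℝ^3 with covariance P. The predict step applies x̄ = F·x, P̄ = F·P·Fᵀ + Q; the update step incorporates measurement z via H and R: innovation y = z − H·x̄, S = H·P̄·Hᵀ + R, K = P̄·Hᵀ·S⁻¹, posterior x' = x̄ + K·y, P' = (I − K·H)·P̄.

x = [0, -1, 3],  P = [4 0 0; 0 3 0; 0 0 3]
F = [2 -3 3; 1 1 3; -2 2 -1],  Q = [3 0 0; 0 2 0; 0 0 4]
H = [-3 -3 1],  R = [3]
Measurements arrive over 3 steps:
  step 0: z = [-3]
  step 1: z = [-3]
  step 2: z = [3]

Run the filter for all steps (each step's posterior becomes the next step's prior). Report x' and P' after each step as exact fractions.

step 0: x̄ = F·x = [12, 8, -5]
step 0: P̄ = F·P·Fᵀ + Q = [73 26 -43; 26 36 -11; -43 -11 35]
step 0: y = z − H·x̄ = [62]
step 0: S = H·P̄·Hᵀ + R = [1811]
step 0: K = P̄·Hᵀ·S⁻¹ = [-340/1811; -197/1811; 197/1811]
step 0: x' = x̄ + K·y = [652/1811, 2274/1811, 3159/1811]
step 0: P' = (I − K·H)·P̄ = [16603/1811 -19894/1811 -10893/1811; -19894/1811 26387/1811 18888/1811; -10893/1811 18888/1811 24576/1811]
step 1: x̄ = F·x = [3959/1811, 12403/1811, 85/1811]
step 1: P̄ = F·P·Fᵀ + Q = [298540/1811 -16242/1811 -240266/1811; -16242/1811 275978/1811 116531/1811; -240266/1811 116531/1811 243808/1811]
step 1: y = z − H·x̄ = [43568/1811]
step 1: S = H·P̄·Hᵀ + R = [5869957/1811]
step 1: K = P̄·Hᵀ·S⁻¹ = [-1087160/5869957; -662677/5869957; 615013/5869957]
step 1: x' = x̄ + K·y = [-13322047/5869957, 24259285/5869957, 15071139/5869957]
step 1: P' = (I − K·H)·P̄ = [315019380/5869957 -450455974/5869957 -409571262/5869957; -450455974/5869957 652036547/5869957 602753688/5869957; -409571262/5869957 602753688/5869957 581392317/5869957]
step 2: x̄ = F·x = [-54208532/5869957, 56150655/5869957, 60091525/5869957]
step 2: P̄ = F·P·Fᵀ + Q = [2019597327/5869957 -2945747540/5869957 -2719680205/5869957; -2945747540/5869957 6469509302/5869957 4810624657/5869957; -2719680205/5869957 4810624657/5869957 4027443845/5869957]
step 2: y = z − H·x̄ = [-36655285/5869957]
step 2: S = H·P̄·Hᵀ + R = [14877890945/5869957]
step 2: K = P̄·Hᵀ·S⁻¹ = [58770434/14877890945; -5760660629/14877890945; -2245389511/14877890945]
step 2: x' = x̄ + K·y = [-27552599598/2975578189, 35658250264/2975578189, 33265679736/2975578189]
step 2: P' = (I − K·H)·P̄ = [5118247854287/14877890945 -7408564343202/14877890945 -6870773155443/14877890945; -7408564343202/14877890945 10744106469657/14877890945 9989344397478/14877890945; -6870773155443/14877890945 9989344397478/14877890945 9348977557572/14877890945]

step 0: x' = [652/1811, 2274/1811, 3159/1811], P' = [16603/1811 -19894/1811 -10893/1811; -19894/1811 26387/1811 18888/1811; -10893/1811 18888/1811 24576/1811]
step 1: x' = [-13322047/5869957, 24259285/5869957, 15071139/5869957], P' = [315019380/5869957 -450455974/5869957 -409571262/5869957; -450455974/5869957 652036547/5869957 602753688/5869957; -409571262/5869957 602753688/5869957 581392317/5869957]
step 2: x' = [-27552599598/2975578189, 35658250264/2975578189, 33265679736/2975578189], P' = [5118247854287/14877890945 -7408564343202/14877890945 -6870773155443/14877890945; -7408564343202/14877890945 10744106469657/14877890945 9989344397478/14877890945; -6870773155443/14877890945 9989344397478/14877890945 9348977557572/14877890945]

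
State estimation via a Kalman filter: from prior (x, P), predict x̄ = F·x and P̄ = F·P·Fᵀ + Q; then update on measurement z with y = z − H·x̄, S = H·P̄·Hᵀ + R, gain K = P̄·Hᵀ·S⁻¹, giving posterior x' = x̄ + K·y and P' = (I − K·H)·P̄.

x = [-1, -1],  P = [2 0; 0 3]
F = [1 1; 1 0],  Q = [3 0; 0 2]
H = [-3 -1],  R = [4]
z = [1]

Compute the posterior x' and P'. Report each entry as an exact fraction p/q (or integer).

x̄ = F·x = [-2, -1]
P̄ = F·P·Fᵀ + Q = [8 2; 2 4]
y = z − H·x̄ = [-6]
S = H·P̄·Hᵀ + R = [92]
K = P̄·Hᵀ·S⁻¹ = [-13/46; -5/46]
x' = x̄ + K·y = [-7/23, -8/23]
P' = (I − K·H)·P̄ = [15/23 -19/23; -19/23 67/23]

x' = [-7/23, -8/23]
P' = [15/23 -19/23; -19/23 67/23]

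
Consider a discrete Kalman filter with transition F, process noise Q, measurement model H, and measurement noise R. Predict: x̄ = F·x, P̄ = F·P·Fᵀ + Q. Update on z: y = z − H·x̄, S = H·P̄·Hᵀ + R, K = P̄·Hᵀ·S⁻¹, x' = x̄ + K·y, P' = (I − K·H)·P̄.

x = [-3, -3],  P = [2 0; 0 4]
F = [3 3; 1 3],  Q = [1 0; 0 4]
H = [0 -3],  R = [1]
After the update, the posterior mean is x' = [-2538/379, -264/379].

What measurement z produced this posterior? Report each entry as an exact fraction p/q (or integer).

x̄ = F·x = [-18, -12]
P̄ = F·P·Fᵀ + Q = [55 42; 42 42]
S = H·P̄·Hᵀ + R = [379]
K = P̄·Hᵀ·S⁻¹ = [-126/379; -126/379]
x' − x̄ = [4284/379, 4284/379] = K·y
y = (KᵀK)⁻¹·Kᵀ·(x' − x̄) = [-34]
z = y + H·x̄ = [-34] + [36] = [2]

z = [2]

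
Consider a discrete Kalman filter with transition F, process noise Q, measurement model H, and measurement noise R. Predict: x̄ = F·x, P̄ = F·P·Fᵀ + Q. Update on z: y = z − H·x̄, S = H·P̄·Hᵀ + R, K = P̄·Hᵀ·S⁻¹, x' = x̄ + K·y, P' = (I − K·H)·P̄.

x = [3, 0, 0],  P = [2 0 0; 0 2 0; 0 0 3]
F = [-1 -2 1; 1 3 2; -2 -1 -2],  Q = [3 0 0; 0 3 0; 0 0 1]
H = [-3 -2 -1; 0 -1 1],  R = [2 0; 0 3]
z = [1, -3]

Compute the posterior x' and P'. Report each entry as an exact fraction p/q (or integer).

x' = [193/268, -45/2144, -1761/536]
P' = [691/201 -1845/536 -377/134; -1845/536 17117/4288 2561/1072; -377/134 2561/1072 989/268]

x̄ = F·x = [-3, 3, -6]
P̄ = F·P·Fᵀ + Q = [16 -8 2; -8 35 -22; 2 -22 23]
y = z − H·x̄ = [-8, 6]
S = H·P̄·Hᵀ + R = [137 39; 39 105]
K = P̄·Hᵀ·S⁻¹ = [-165/536 337/1608; -99/4288 -2291/4288; -15/1072 465/1072]
x' = x̄ + K·y = [193/268, -45/2144, -1761/536]
P' = (I − K·H)·P̄ = [691/201 -1845/536 -377/134; -1845/536 17117/4288 2561/1072; -377/134 2561/1072 989/268]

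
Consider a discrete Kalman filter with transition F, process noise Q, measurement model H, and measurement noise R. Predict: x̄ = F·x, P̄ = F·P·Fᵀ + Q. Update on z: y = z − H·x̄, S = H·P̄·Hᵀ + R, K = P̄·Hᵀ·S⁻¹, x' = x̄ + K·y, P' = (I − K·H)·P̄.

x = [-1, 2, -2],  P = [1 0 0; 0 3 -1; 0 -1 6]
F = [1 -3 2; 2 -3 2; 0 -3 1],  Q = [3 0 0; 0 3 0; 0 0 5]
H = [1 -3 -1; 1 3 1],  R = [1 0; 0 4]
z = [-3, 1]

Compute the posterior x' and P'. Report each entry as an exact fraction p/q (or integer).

x' = [-19517/25311, 764/1947, 7352/8437]
P' = [27293/25311 301/1947 1816/8437; 301/1947 1721/1947 -1516/649; 1816/8437 -1516/649 61420/8437]

x̄ = F·x = [-11, -12, -8]
P̄ = F·P·Fᵀ + Q = [67 65 48; 65 70 48; 48 48 44]
y = z − H·x̄ = [-36, 56]
S = H·P̄·Hᵀ + R = [544 -895; -895 1519]
K = P̄·Hᵀ·S⁻¹ = [10106/25311 11120/25311; -314/1947 229/1947; -480/8437 1028/8437]
x' = x̄ + K·y = [-19517/25311, 764/1947, 7352/8437]
P' = (I − K·H)·P̄ = [27293/25311 301/1947 1816/8437; 301/1947 1721/1947 -1516/649; 1816/8437 -1516/649 61420/8437]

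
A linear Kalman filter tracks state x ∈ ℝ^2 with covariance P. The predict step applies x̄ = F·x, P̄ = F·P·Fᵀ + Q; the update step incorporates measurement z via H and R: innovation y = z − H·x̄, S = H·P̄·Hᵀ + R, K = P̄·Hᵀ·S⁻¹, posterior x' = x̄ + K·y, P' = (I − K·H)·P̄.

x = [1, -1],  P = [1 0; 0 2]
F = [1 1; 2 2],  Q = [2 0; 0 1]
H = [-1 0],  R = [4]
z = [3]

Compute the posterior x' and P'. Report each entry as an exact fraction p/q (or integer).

x̄ = F·x = [0, 0]
P̄ = F·P·Fᵀ + Q = [5 6; 6 13]
y = z − H·x̄ = [3]
S = H·P̄·Hᵀ + R = [9]
K = P̄·Hᵀ·S⁻¹ = [-5/9; -2/3]
x' = x̄ + K·y = [-5/3, -2]
P' = (I − K·H)·P̄ = [20/9 8/3; 8/3 9]

x' = [-5/3, -2]
P' = [20/9 8/3; 8/3 9]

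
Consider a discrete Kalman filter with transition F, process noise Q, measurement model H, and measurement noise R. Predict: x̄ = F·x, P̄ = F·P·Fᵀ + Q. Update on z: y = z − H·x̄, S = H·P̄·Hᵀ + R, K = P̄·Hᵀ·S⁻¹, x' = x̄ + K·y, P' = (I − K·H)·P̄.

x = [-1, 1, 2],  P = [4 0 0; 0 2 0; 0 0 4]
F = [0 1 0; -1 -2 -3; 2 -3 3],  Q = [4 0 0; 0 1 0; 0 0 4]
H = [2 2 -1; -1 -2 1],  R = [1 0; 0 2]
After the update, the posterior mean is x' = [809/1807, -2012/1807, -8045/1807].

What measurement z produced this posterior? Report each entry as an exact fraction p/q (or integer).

z = [3, -3]

x̄ = F·x = [1, -7, 1]
P̄ = F·P·Fᵀ + Q = [6 -4 -6; -4 49 -32; -6 -32 74]
S = H·P̄·Hᵀ + R = [415 -404; -404 402]
K = P̄·Hᵀ·S⁻¹ = [1202/1807 1190/1807; -930/1807 -1501/1807; -1062/1807 -420/1807]
x' − x̄ = [-998/1807, 10637/1807, -9852/1807] = K·y
y = (KᵀK)⁻¹·Kᵀ·(x' − x̄) = [16, -17]
z = y + H·x̄ = [16, -17] + [-13, 14] = [3, -3]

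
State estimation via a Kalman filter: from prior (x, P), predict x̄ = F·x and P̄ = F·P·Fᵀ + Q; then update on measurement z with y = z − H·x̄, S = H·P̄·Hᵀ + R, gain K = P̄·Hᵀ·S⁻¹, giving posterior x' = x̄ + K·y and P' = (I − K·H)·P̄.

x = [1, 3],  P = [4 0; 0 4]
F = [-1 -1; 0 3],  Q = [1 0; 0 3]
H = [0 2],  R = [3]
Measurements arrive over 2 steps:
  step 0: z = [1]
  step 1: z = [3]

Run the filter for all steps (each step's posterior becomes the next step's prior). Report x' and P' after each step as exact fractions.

step 0: x̄ = F·x = [-4, 9]
step 0: P̄ = F·P·Fᵀ + Q = [9 -12; -12 39]
step 0: y = z − H·x̄ = [-17]
step 0: S = H·P̄·Hᵀ + R = [159]
step 0: K = P̄·Hᵀ·S⁻¹ = [-8/53; 26/53]
step 0: x' = x̄ + K·y = [-76/53, 35/53]
step 0: P' = (I − K·H)·P̄ = [285/53 -12/53; -12/53 39/53]
step 1: x̄ = F·x = [41/53, 105/53]
step 1: P̄ = F·P·Fᵀ + Q = [353/53 -81/53; -81/53 510/53]
step 1: y = z − H·x̄ = [-51/53]
step 1: S = H·P̄·Hᵀ + R = [2199/53]
step 1: K = P̄·Hᵀ·S⁻¹ = [-54/733; 340/733]
step 1: x' = x̄ + K·y = [619/733, 1125/733]
step 1: P' = (I − K·H)·P̄ = [4717/733 -81/733; -81/733 510/733]

step 0: x' = [-76/53, 35/53], P' = [285/53 -12/53; -12/53 39/53]
step 1: x' = [619/733, 1125/733], P' = [4717/733 -81/733; -81/733 510/733]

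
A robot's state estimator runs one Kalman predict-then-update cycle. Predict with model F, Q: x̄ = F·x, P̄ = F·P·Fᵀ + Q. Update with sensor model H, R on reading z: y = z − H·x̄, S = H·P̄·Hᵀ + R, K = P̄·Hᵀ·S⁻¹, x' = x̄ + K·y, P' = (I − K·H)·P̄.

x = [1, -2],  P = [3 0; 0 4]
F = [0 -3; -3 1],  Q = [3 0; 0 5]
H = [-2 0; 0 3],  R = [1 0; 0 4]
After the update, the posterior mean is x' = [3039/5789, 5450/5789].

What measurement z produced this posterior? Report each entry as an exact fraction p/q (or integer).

z = [-1, 3]

x̄ = F·x = [6, -5]
P̄ = F·P·Fᵀ + Q = [39 -12; -12 36]
S = H·P̄·Hᵀ + R = [157 72; 72 328]
K = P̄·Hᵀ·S⁻¹ = [-2874/5789 -9/11578; 12/5789 3807/11578]
x' − x̄ = [-31695/5789, 34395/5789] = K·y
y = (KᵀK)⁻¹·Kᵀ·(x' − x̄) = [11, 18]
z = y + H·x̄ = [11, 18] + [-12, -15] = [-1, 3]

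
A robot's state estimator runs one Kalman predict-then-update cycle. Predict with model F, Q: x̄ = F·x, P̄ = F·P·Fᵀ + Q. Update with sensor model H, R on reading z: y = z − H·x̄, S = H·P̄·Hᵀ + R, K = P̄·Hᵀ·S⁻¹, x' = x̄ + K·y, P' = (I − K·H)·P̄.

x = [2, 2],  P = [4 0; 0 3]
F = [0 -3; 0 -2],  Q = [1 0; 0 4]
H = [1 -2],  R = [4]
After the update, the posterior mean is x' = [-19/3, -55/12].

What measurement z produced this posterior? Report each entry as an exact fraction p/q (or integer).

z = [3]

x̄ = F·x = [-6, -4]
P̄ = F·P·Fᵀ + Q = [28 18; 18 16]
S = H·P̄·Hᵀ + R = [24]
K = P̄·Hᵀ·S⁻¹ = [-1/3; -7/12]
x' − x̄ = [-1/3, -7/12] = K·y
y = (KᵀK)⁻¹·Kᵀ·(x' − x̄) = [1]
z = y + H·x̄ = [1] + [2] = [3]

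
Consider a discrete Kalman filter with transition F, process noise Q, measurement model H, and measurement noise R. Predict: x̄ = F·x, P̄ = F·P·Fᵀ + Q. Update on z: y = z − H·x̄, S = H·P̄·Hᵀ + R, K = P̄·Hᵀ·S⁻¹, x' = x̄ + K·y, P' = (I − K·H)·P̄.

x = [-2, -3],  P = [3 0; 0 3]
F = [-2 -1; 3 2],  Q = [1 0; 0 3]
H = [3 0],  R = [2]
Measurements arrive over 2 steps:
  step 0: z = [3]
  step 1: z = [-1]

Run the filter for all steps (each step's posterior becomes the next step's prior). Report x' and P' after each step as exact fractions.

step 0: x̄ = F·x = [7, -12]
step 0: P̄ = F·P·Fᵀ + Q = [16 -24; -24 42]
step 0: y = z − H·x̄ = [-18]
step 0: S = H·P̄·Hᵀ + R = [146]
step 0: K = P̄·Hᵀ·S⁻¹ = [24/73; -36/73]
step 0: x' = x̄ + K·y = [79/73, -228/73]
step 0: P' = (I − K·H)·P̄ = [16/73 -24/73; -24/73 474/73]
step 1: x̄ = F·x = [70/73, -3]
step 1: P̄ = F·P·Fᵀ + Q = [515/73 -12; -12 27]
step 1: y = z − H·x̄ = [-283/73]
step 1: S = H·P̄·Hᵀ + R = [4781/73]
step 1: K = P̄·Hᵀ·S⁻¹ = [1545/4781; -2628/4781]
step 1: x' = x̄ + K·y = [-1405/4781, -4155/4781]
step 1: P' = (I − K·H)·P̄ = [1030/4781 -1752/4781; -1752/4781 34479/4781]

step 0: x' = [79/73, -228/73], P' = [16/73 -24/73; -24/73 474/73]
step 1: x' = [-1405/4781, -4155/4781], P' = [1030/4781 -1752/4781; -1752/4781 34479/4781]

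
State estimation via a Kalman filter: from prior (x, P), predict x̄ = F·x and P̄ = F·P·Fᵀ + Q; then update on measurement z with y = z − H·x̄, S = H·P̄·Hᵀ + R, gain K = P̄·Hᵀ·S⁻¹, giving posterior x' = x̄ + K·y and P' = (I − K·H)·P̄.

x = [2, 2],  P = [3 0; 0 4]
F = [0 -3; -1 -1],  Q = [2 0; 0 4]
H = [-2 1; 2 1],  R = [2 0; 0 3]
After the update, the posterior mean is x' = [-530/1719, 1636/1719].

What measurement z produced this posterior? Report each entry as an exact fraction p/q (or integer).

x̄ = F·x = [-6, -4]
P̄ = F·P·Fᵀ + Q = [38 12; 12 11]
S = H·P̄·Hᵀ + R = [117 -141; -141 214]
K = P̄·Hᵀ·S⁻¹ = [-1288/5157 424/1719; 2153/5157 754/1719]
x' − x̄ = [9784/1719, 8512/1719] = K·y
y = (KᵀK)⁻¹·Kᵀ·(x' − x̄) = [-6, 17]
z = y + H·x̄ = [-6, 17] + [8, -16] = [2, 1]

z = [2, 1]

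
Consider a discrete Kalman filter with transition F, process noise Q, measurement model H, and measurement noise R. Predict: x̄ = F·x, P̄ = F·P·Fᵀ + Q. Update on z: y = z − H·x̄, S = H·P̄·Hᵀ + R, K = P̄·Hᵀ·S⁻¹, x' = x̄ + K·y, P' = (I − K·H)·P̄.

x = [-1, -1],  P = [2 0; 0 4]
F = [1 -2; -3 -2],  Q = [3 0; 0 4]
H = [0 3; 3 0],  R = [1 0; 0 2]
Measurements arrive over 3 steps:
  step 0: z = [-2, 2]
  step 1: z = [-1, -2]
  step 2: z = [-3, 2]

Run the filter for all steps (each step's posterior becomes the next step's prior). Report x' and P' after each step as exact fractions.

step 0: x̄ = F·x = [1, 5]
step 0: P̄ = F·P·Fᵀ + Q = [21 10; 10 38]
step 0: y = z − H·x̄ = [-17, -1]
step 0: S = H·P̄·Hᵀ + R = [343 90; 90 191]
step 0: K = P̄·Hᵀ·S⁻¹ = [60/57413 18909/57413; 19074/57413 30/57413]
step 0: x' = x̄ + K·y = [37484/57413, -37223/57413]
step 0: P' = (I − K·H)·P̄ = [12606/57413 20/57413; 20/57413 6358/57413]
step 1: x̄ = F·x = [111930/57413, -38006/57413]
step 1: P̄ = F·P·Fᵀ + Q = [210197/57413 -12306/57413; -12306/57413 368778/57413]
step 1: y = z − H·x̄ = [56605/57413, -450616/57413]
step 1: S = H·P̄·Hᵀ + R = [3376415/57413 -110754/57413; -110754/57413 2006599/57413]
step 1: K = P̄·Hᵀ·S⁻¹ = [-10548/16827559 5287623/16827559; 787662/2403937 -5274/16827559]
step 1: x' = x̄ + K·y = [-458154/885661, -298000/885661]
step 1: P' = (I − K·H)·P̄ = [3525082/16827559 -3516/16827559; -3516/16827559 262554/2403937]
step 2: x̄ = F·x = [137846/885661, 1970462/885661]
step 2: P̄ = F·P·Fᵀ + Q = [61373335/16827559 -3237798/16827559; -3237798/16827559 106345294/16827559]
step 2: y = z − H·x̄ = [-8568369/885661, 1357784/885661]
step 2: S = H·P̄·Hᵀ + R = [973935205/16827559 -29140182/16827559; -29140182/16827559 586015133/16827559]
step 2: K = P̄·Hᵀ·S⁻¹ = [-135987516/237065954093 74476953741/237065954093; 77654616054/237065954093 -67993758/237065954093]
step 2: x' = x̄ + K·y = [152391717466/237065954093, -223941521312/237065954093]
step 2: P' = (I − K·H)·P̄ = [49651302494/237065954093 -45329172/237065954093; -45329172/237065954093 25884872018/237065954093]

step 0: x' = [37484/57413, -37223/57413], P' = [12606/57413 20/57413; 20/57413 6358/57413]
step 1: x' = [-458154/885661, -298000/885661], P' = [3525082/16827559 -3516/16827559; -3516/16827559 262554/2403937]
step 2: x' = [152391717466/237065954093, -223941521312/237065954093], P' = [49651302494/237065954093 -45329172/237065954093; -45329172/237065954093 25884872018/237065954093]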